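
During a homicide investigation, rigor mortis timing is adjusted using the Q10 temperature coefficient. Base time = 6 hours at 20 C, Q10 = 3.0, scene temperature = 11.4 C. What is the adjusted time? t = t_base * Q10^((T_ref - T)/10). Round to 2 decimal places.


Rigor mortis time adjustment:
Exponent = (T_ref - T_actual) / 10 = (20 - 11.4) / 10 = 0.86
Q10 factor = 3.0^0.86 = 2.57232
t_adjusted = 6 * 2.57232 = 15.43 hours

15.43


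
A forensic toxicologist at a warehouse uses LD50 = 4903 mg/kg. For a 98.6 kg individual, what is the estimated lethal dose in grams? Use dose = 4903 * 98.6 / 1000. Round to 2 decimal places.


Lethal dose calculation:
Lethal dose = LD50 * body_weight / 1000
= 4903 * 98.6 / 1000
= 483435.8 / 1000
= 483.44 g

483.44


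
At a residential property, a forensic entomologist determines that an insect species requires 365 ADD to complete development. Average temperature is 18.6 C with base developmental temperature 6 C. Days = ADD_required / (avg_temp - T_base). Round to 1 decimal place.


Insect development time:
Effective temperature = avg_temp - T_base = 18.6 - 6 = 12.6 C
Days = ADD / effective_temp = 365 / 12.6 = 29.0 days

29.0


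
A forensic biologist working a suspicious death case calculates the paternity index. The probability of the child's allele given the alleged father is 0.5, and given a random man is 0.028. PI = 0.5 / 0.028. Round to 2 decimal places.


Paternity Index calculation:
PI = P(allele|father) / P(allele|random)
PI = 0.5 / 0.028
PI = 17.86

17.86


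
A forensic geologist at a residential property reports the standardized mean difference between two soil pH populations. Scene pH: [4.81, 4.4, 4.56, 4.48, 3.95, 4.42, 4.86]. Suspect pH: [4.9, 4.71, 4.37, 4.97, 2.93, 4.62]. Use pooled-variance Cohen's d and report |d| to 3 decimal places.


Pooled-variance Cohen's d for soil pH comparison:
Scene mean = 31.48 / 7 = 4.497143
Suspect mean = 26.5 / 6 = 4.416667
Scene sample variance s_s^2 = 0.091424
Suspect sample variance s_c^2 = 0.575907
Pooled variance = ((n_s-1)*s_s^2 + (n_c-1)*s_c^2) / (n_s + n_c - 2) = 0.311643
Pooled SD = sqrt(0.311643) = 0.55825
Mean difference = 0.080476
|d| = |0.080476| / 0.55825 = 0.144

0.144


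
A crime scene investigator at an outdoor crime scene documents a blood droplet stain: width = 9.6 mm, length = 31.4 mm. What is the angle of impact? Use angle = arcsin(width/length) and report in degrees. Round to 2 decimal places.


Blood spatter impact angle calculation:
width / length = 9.6 / 31.4 = 0.305732
angle = arcsin(0.305732)
angle = 17.80 degrees

17.80


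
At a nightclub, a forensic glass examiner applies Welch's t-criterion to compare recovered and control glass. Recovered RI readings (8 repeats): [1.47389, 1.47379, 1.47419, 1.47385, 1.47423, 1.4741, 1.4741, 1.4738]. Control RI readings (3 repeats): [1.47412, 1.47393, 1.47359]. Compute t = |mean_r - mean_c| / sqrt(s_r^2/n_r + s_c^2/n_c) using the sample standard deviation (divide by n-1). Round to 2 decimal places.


Welch's t-criterion for glass RI comparison:
Recovered mean = sum / n_r = 11.79195 / 8 = 1.4739937
Control mean = sum / n_c = 4.42164 / 3 = 1.47388
Recovered sample variance s_r^2 = 3.24839e-08
Control sample variance s_c^2 = 7.21e-08
Welch SE (unpooled) = sqrt(s_r^2/n_r + s_c^2/n_c) = sqrt(4.06049e-09 + 2.40333e-08) = sqrt(2.80938e-08) = 0.000167612
|mean_r - mean_c| = 0.00011375
t = 0.00011375 / 0.000167612 = 0.68

0.68


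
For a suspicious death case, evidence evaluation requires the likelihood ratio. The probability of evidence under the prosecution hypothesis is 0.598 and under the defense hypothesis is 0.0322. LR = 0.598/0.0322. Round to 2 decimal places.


Likelihood ratio calculation:
LR = P(E|Hp) / P(E|Hd)
LR = 0.598 / 0.0322
LR = 18.57

18.57


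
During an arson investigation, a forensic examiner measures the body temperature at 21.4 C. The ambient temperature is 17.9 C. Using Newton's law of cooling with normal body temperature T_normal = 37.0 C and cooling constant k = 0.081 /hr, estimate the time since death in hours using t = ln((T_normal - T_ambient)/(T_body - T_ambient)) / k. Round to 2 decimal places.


Using Newton's law of cooling:
t = ln((T_normal - T_ambient) / (T_body - T_ambient)) / k
T_normal - T_ambient = 19.1
T_body - T_ambient = 3.5
Ratio = 5.457143
ln(ratio) = 1.696925
t = 1.696925 / 0.081 = 20.95 hours

20.95


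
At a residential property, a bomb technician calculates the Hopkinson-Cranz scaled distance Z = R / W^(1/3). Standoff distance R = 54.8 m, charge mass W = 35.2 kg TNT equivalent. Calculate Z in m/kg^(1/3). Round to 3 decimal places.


Scaled distance calculation:
W^(1/3) = 35.2^(1/3) = 3.277285
Z = R / W^(1/3) = 54.8 / 3.277285
Z = 16.721 m/kg^(1/3)

16.721


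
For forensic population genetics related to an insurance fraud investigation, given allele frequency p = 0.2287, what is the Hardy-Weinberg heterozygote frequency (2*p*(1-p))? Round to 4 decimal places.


Hardy-Weinberg heterozygote frequency:
q = 1 - p = 1 - 0.2287 = 0.7713
2pq = 2 * 0.2287 * 0.7713 = 0.3528

0.3528


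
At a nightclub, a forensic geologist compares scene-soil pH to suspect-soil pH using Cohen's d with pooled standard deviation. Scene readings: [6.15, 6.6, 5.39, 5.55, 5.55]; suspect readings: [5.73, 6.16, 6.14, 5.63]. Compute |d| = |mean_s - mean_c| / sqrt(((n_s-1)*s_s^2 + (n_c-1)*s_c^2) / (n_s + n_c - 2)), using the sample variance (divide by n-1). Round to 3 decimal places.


Pooled-variance Cohen's d for soil pH comparison:
Scene mean = 29.24 / 5 = 5.848
Suspect mean = 23.66 / 4 = 5.915
Scene sample variance s_s^2 = 0.26102
Suspect sample variance s_c^2 = 0.075367
Pooled variance = ((n_s-1)*s_s^2 + (n_c-1)*s_c^2) / (n_s + n_c - 2) = 0.181454
Pooled SD = sqrt(0.181454) = 0.425974
Mean difference = -0.067
|d| = |-0.067| / 0.425974 = 0.157

0.157


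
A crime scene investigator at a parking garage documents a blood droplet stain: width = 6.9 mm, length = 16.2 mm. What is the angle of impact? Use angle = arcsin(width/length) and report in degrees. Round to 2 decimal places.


Blood spatter impact angle calculation:
width / length = 6.9 / 16.2 = 0.425926
angle = arcsin(0.425926)
angle = 25.21 degrees

25.21


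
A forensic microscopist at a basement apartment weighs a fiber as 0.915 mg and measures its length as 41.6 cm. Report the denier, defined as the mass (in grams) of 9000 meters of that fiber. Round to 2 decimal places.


Denier calculation:
Mass in grams = 0.915 mg / 1000 = 0.000915 g
Length in meters = 41.6 cm / 100 = 0.416 m
Linear density = mass / length = 0.000915 / 0.416 = 0.00219952 g/m
Denier = (g/m) * 9000 = 0.00219952 * 9000 = 19.80

19.80


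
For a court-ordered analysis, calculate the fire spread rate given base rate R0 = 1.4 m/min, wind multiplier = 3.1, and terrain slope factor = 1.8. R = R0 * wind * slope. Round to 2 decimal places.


Fire spread rate calculation:
R = R0 * wind_factor * slope_factor
= 1.4 * 3.1 * 1.8
= 4.34 * 1.8
= 7.81 m/min

7.81


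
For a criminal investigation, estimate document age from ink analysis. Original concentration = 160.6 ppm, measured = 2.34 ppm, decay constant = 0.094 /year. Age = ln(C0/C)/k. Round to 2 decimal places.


Document age estimation:
C0/C = 160.6 / 2.34 = 68.632479
ln(C0/C) = 4.228766
t = 4.228766 / 0.094 = 44.99 years

44.99


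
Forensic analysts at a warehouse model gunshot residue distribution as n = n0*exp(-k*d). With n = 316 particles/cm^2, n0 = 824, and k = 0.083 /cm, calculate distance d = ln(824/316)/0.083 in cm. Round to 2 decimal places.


GSR distance calculation:
n0/n = 824 / 316 = 2.607595
ln(n0/n) = 0.958428
d = 0.958428 / 0.083 = 11.55 cm

11.55


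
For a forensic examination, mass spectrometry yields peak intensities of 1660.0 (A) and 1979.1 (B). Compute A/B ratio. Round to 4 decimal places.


Spectral peak ratio:
Peak A = 1660.0 counts
Peak B = 1979.1 counts
Ratio = 1660.0 / 1979.1 = 0.8388

0.8388


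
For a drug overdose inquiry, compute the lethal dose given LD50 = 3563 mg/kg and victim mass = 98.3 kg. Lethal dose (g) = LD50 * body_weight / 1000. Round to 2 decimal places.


Lethal dose calculation:
Lethal dose = LD50 * body_weight / 1000
= 3563 * 98.3 / 1000
= 350242.9 / 1000
= 350.24 g

350.24


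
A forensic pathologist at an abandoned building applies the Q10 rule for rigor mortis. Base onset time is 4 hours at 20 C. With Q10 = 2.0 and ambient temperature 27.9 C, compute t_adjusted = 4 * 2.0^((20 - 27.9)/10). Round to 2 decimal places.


Rigor mortis time adjustment:
Exponent = (T_ref - T_actual) / 10 = (20 - 27.9) / 10 = -0.79
Q10 factor = 2.0^-0.79 = 0.57834
t_adjusted = 4 * 0.57834 = 2.31 hours

2.31


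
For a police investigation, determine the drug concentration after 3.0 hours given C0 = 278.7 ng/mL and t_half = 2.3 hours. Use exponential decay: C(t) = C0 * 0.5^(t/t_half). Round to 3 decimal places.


Drug concentration decay:
Number of half-lives = t / t_half = 3.0 / 2.3 = 1.304348
Decay factor = 0.5^1.304348 = 0.40490406
C(t) = 278.7 * 0.40490406 = 112.847 ng/mL

112.847


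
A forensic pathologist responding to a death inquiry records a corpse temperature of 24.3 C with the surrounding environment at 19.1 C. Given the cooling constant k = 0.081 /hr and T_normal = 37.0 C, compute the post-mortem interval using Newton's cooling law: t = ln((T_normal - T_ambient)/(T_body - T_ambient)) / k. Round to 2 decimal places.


Using Newton's law of cooling:
t = ln((T_normal - T_ambient) / (T_body - T_ambient)) / k
T_normal - T_ambient = 17.9
T_body - T_ambient = 5.2
Ratio = 3.442308
ln(ratio) = 1.236142
t = 1.236142 / 0.081 = 15.26 hours

15.26


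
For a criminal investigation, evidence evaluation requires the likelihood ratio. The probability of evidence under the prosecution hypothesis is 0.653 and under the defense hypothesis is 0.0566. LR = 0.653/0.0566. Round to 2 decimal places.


Likelihood ratio calculation:
LR = P(E|Hp) / P(E|Hd)
LR = 0.653 / 0.0566
LR = 11.54

11.54


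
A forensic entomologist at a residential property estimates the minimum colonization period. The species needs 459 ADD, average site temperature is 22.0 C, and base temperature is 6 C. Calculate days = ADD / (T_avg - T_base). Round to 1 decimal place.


Insect development time:
Effective temperature = avg_temp - T_base = 22.0 - 6 = 16.0 C
Days = ADD / effective_temp = 459 / 16.0 = 28.7 days

28.7


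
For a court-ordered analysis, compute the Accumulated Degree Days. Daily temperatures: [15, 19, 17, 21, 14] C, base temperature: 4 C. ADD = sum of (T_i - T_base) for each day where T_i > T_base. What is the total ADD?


Computing ADD day by day:
Day 1: max(0, 15 - 4) = 11
Day 2: max(0, 19 - 4) = 15
Day 3: max(0, 17 - 4) = 13
Day 4: max(0, 21 - 4) = 17
Day 5: max(0, 14 - 4) = 10
Total ADD = 66

66


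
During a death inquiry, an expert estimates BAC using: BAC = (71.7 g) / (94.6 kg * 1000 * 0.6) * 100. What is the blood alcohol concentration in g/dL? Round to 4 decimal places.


Applying the Widmark formula:
BAC = (dose_g / (body_wt * 1000 * r)) * 100
Denominator = 94.6 * 1000 * 0.6 = 56760
BAC = (71.7 / 56760) * 100
BAC = 0.1263 g/dL

0.1263


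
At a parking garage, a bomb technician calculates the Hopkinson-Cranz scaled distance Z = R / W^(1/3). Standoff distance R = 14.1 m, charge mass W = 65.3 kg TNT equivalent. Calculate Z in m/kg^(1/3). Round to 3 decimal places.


Scaled distance calculation:
W^(1/3) = 65.3^(1/3) = 4.026902
Z = R / W^(1/3) = 14.1 / 4.026902
Z = 3.501 m/kg^(1/3)

3.501


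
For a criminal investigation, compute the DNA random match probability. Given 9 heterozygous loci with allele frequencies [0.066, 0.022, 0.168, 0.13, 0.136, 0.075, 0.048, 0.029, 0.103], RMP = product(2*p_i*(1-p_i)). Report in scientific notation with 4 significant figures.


Computing RMP for 9 loci:
Locus 1: 2 * 0.066 * 0.934 = 0.123288
Locus 2: 2 * 0.022 * 0.978 = 0.043032
Locus 3: 2 * 0.168 * 0.832 = 0.279552
Locus 4: 2 * 0.13 * 0.87 = 0.2262
Locus 5: 2 * 0.136 * 0.864 = 0.235008
Locus 6: 2 * 0.075 * 0.925 = 0.13875
Locus 7: 2 * 0.048 * 0.952 = 0.091392
Locus 8: 2 * 0.029 * 0.971 = 0.056318
Locus 9: 2 * 0.103 * 0.897 = 0.184782
RMP = 1.040e-08

1.040e-08


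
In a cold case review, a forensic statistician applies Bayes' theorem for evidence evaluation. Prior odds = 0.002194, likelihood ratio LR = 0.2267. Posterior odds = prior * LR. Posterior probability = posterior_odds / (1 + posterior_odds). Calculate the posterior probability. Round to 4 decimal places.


Bayesian evidence evaluation:
Posterior odds = prior_odds * LR = 0.002194 * 0.2267 = 0.0004973798
Posterior probability = posterior_odds / (1 + posterior_odds)
= 0.0004973798 / (1 + 0.0004973798)
= 0.0004973798 / 1.0004973798
= 0.0005

0.0005


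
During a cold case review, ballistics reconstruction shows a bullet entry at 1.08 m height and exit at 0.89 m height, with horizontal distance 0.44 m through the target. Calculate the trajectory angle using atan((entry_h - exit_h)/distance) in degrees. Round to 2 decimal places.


Bullet trajectory angle:
Height difference = 1.08 - 0.89 = 0.19 m
angle = atan(0.19 / 0.44)
angle = atan(0.431818)
angle = 23.36 degrees

23.36


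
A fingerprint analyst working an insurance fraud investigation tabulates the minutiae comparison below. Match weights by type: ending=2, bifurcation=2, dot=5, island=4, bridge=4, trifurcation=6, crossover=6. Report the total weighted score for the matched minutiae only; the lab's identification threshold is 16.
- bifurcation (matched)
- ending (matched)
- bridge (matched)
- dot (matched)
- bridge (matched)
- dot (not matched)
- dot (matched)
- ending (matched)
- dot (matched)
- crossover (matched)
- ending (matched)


Weighted minutiae match score:
  bifurcation: matched, +2 (running total 2)
  ending: matched, +2 (running total 4)
  bridge: matched, +4 (running total 8)
  dot: matched, +5 (running total 13)
  bridge: matched, +4 (running total 17)
  dot: not matched, +0
  dot: matched, +5 (running total 22)
  ending: matched, +2 (running total 24)
  dot: matched, +5 (running total 29)
  crossover: matched, +6 (running total 35)
  ending: matched, +2 (running total 37)
Total score = 37
Threshold = 16; verdict = identification

37


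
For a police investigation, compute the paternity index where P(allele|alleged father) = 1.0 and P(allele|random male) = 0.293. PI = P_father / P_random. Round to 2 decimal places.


Paternity Index calculation:
PI = P(allele|father) / P(allele|random)
PI = 1.0 / 0.293
PI = 3.41

3.41


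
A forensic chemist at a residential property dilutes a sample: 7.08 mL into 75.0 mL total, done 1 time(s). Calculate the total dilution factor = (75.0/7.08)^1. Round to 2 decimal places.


Dilution factor calculation:
Single dilution = V_total / V_sample = 75.0 / 7.08 ≈ 10.59322
Number of dilutions = 1
Total DF = (75.0 / 7.08)^1 (full precision, rounded at the end) = 10.59

10.59


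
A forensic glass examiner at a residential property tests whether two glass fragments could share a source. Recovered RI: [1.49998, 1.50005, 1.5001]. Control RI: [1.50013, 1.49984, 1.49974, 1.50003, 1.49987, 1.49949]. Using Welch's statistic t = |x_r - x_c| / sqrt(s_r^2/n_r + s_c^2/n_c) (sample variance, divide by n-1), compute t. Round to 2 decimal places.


Welch's t-criterion for glass RI comparison:
Recovered mean = sum / n_r = 4.50013 / 3 = 1.5000433
Control mean = sum / n_c = 8.9991 / 6 = 1.49985
Recovered sample variance s_r^2 = 3.63333e-09
Control sample variance s_c^2 = 5.06e-08
Welch SE (unpooled) = sqrt(s_r^2/n_r + s_c^2/n_c) = sqrt(1.21111e-09 + 8.43333e-09) = sqrt(9.64444e-09) = 9.82061e-05
|mean_r - mean_c| = 0.000193333
t = 0.000193333 / 9.82061e-05 = 1.97

1.97


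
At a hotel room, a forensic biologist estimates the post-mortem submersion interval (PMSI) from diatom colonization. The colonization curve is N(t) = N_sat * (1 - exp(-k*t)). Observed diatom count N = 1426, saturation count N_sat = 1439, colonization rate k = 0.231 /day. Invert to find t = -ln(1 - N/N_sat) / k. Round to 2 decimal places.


PMSI from diatom colonization curve:
N / N_sat = 1426 / 1439 = 0.990966
1 - N/N_sat = 0.009034
ln(1 - N/N_sat) = -4.70676
t = -ln(1 - N/N_sat) / k = -(-4.70676) / 0.231 = 20.38 days

20.38


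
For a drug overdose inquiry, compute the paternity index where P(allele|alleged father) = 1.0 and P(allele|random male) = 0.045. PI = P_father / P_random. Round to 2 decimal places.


Paternity Index calculation:
PI = P(allele|father) / P(allele|random)
PI = 1.0 / 0.045
PI = 22.22

22.22


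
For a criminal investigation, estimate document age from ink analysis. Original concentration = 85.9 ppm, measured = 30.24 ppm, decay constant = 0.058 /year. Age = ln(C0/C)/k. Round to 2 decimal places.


Document age estimation:
C0/C = 85.9 / 30.24 = 2.840608
ln(C0/C) = 1.044018
t = 1.044018 / 0.058 = 18.00 years

18.00


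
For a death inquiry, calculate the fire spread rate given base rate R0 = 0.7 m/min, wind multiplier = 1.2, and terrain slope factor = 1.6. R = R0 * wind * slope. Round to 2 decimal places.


Fire spread rate calculation:
R = R0 * wind_factor * slope_factor
= 0.7 * 1.2 * 1.6
= 0.84 * 1.6
= 1.34 m/min

1.34


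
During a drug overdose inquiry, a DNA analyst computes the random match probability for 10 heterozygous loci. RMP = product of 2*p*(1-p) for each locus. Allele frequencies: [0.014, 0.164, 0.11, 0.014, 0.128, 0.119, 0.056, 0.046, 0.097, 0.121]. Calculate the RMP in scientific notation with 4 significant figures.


Computing RMP for 10 loci:
Locus 1: 2 * 0.014 * 0.986 = 0.027608
Locus 2: 2 * 0.164 * 0.836 = 0.274208
Locus 3: 2 * 0.11 * 0.89 = 0.1958
Locus 4: 2 * 0.014 * 0.986 = 0.027608
Locus 5: 2 * 0.128 * 0.872 = 0.223232
Locus 6: 2 * 0.119 * 0.881 = 0.209678
Locus 7: 2 * 0.056 * 0.944 = 0.105728
Locus 8: 2 * 0.046 * 0.954 = 0.087768
Locus 9: 2 * 0.097 * 0.903 = 0.175182
Locus 10: 2 * 0.121 * 0.879 = 0.212718
RMP = 6.624e-10

6.624e-10


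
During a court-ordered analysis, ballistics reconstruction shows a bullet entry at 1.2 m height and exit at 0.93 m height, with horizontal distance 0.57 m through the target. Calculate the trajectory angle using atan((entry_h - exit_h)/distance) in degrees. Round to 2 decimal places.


Bullet trajectory angle:
Height difference = 1.2 - 0.93 = 0.27 m
angle = atan(0.27 / 0.57)
angle = atan(0.473684)
angle = 25.35 degrees

25.35


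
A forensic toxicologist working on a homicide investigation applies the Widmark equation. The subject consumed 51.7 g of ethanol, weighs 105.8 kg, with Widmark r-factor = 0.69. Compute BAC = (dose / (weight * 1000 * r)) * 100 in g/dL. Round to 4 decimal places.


Applying the Widmark formula:
BAC = (dose_g / (body_wt * 1000 * r)) * 100
Denominator = 105.8 * 1000 * 0.69 = 73002
BAC = (51.7 / 73002) * 100
BAC = 0.0708 g/dL

0.0708


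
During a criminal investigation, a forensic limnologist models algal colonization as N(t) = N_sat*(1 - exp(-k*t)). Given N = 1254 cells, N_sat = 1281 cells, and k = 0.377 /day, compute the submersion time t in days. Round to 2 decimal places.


PMSI from diatom colonization curve:
N / N_sat = 1254 / 1281 = 0.978923
1 - N/N_sat = 0.021077
ln(1 - N/N_sat) = -3.859573
t = -ln(1 - N/N_sat) / k = -(-3.859573) / 0.377 = 10.24 days

10.24


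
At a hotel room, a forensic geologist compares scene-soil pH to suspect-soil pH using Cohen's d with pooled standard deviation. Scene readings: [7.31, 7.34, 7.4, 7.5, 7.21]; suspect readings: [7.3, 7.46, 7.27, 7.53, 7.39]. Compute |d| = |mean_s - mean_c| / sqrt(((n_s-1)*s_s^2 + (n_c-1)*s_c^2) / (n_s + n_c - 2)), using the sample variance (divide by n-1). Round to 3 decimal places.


Pooled-variance Cohen's d for soil pH comparison:
Scene mean = 36.76 / 5 = 7.352
Suspect mean = 36.95 / 5 = 7.39
Scene sample variance s_s^2 = 0.01157
Suspect sample variance s_c^2 = 0.01175
Pooled variance = ((n_s-1)*s_s^2 + (n_c-1)*s_c^2) / (n_s + n_c - 2) = 0.01166
Pooled SD = sqrt(0.01166) = 0.107981
Mean difference = -0.038
|d| = |-0.038| / 0.107981 = 0.352

0.352


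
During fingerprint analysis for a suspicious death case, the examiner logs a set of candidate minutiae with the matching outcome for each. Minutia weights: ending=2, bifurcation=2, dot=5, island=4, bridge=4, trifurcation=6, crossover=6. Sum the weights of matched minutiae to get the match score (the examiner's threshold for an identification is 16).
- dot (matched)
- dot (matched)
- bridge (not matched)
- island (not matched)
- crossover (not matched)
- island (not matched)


Weighted minutiae match score:
  dot: matched, +5 (running total 5)
  dot: matched, +5 (running total 10)
  bridge: not matched, +0
  island: not matched, +0
  crossover: not matched, +0
  island: not matched, +0
Total score = 10
Threshold = 16; verdict = inconclusive

10


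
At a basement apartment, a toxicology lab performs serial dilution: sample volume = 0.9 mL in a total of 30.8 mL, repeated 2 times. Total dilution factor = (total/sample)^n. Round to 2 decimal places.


Dilution factor calculation:
Single dilution = V_total / V_sample = 30.8 / 0.9 ≈ 34.222222
Number of dilutions = 2
Total DF = (30.8 / 0.9)^2 (full precision, rounded at the end) = 1171.16

1171.16


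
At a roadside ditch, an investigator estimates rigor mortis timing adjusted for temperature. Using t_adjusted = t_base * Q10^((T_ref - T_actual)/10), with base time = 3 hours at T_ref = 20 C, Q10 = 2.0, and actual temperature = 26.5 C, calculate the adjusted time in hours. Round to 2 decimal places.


Rigor mortis time adjustment:
Exponent = (T_ref - T_actual) / 10 = (20 - 26.5) / 10 = -0.65
Q10 factor = 2.0^-0.65 = 0.63728
t_adjusted = 3 * 0.63728 = 1.91 hours

1.91


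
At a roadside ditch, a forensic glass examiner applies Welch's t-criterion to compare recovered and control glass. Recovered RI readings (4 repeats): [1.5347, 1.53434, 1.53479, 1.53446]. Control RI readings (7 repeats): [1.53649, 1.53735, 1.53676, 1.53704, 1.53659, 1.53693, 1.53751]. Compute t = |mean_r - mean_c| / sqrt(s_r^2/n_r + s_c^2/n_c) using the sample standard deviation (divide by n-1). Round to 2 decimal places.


Welch's t-criterion for glass RI comparison:
Recovered mean = sum / n_r = 6.13829 / 4 = 1.5345725
Control mean = sum / n_c = 10.75867 / 7 = 1.5369529
Recovered sample variance s_r^2 = 4.3425e-08
Control sample variance s_c^2 = 1.43224e-07
Welch SE (unpooled) = sqrt(s_r^2/n_r + s_c^2/n_c) = sqrt(1.08563e-08 + 2.04605e-08) = sqrt(3.13168e-08) = 0.000176966
|mean_r - mean_c| = 0.00238036
t = 0.00238036 / 0.000176966 = 13.45

13.45


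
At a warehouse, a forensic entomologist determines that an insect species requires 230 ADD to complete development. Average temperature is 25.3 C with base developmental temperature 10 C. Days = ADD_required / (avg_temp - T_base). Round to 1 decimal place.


Insect development time:
Effective temperature = avg_temp - T_base = 25.3 - 10 = 15.3 C
Days = ADD / effective_temp = 230 / 15.3 = 15.0 days

15.0


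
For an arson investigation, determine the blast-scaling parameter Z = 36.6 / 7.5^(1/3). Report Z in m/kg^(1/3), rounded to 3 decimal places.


Scaled distance calculation:
W^(1/3) = 7.5^(1/3) = 1.957434
Z = R / W^(1/3) = 36.6 / 1.957434
Z = 18.698 m/kg^(1/3)

18.698


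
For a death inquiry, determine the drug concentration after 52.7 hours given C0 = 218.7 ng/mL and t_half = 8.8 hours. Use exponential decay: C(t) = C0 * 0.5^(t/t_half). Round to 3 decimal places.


Drug concentration decay:
Number of half-lives = t / t_half = 52.7 / 8.8 = 5.988636
Decay factor = 0.5^5.988636 = 0.01574856
C(t) = 218.7 * 0.01574856 = 3.444 ng/mL

3.444


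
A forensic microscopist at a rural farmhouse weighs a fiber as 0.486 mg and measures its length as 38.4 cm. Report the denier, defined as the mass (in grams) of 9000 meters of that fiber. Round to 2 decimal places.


Denier calculation:
Mass in grams = 0.486 mg / 1000 = 0.000486 g
Length in meters = 38.4 cm / 100 = 0.384 m
Linear density = mass / length = 0.000486 / 0.384 = 0.00126563 g/m
Denier = (g/m) * 9000 = 0.00126563 * 9000 = 11.39

11.39


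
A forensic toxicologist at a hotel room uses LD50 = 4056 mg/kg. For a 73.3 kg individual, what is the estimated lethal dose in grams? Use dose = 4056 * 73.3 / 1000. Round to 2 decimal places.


Lethal dose calculation:
Lethal dose = LD50 * body_weight / 1000
= 4056 * 73.3 / 1000
= 297304.8 / 1000
= 297.30 g

297.30


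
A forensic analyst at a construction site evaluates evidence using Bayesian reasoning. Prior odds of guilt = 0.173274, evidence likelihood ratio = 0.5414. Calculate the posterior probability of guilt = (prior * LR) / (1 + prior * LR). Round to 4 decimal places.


Bayesian evidence evaluation:
Posterior odds = prior_odds * LR = 0.173274 * 0.5414 = 0.09381054
Posterior probability = posterior_odds / (1 + posterior_odds)
= 0.09381054 / (1 + 0.09381054)
= 0.09381054 / 1.09381054
= 0.0858

0.0858


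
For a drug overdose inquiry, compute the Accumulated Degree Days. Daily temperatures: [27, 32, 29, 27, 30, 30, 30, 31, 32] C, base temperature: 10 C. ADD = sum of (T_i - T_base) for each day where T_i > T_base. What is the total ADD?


Computing ADD day by day:
Day 1: max(0, 27 - 10) = 17
Day 2: max(0, 32 - 10) = 22
Day 3: max(0, 29 - 10) = 19
Day 4: max(0, 27 - 10) = 17
Day 5: max(0, 30 - 10) = 20
Day 6: max(0, 30 - 10) = 20
Day 7: max(0, 30 - 10) = 20
Day 8: max(0, 31 - 10) = 21
Day 9: max(0, 32 - 10) = 22
Total ADD = 178

178


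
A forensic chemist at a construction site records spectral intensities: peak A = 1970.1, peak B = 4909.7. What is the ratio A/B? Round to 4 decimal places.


Spectral peak ratio:
Peak A = 1970.1 counts
Peak B = 4909.7 counts
Ratio = 1970.1 / 4909.7 = 0.4013

0.4013


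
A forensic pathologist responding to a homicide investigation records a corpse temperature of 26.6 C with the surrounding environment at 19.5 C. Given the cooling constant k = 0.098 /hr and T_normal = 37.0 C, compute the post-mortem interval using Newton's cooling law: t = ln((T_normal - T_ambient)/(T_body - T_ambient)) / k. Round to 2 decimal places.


Using Newton's law of cooling:
t = ln((T_normal - T_ambient) / (T_body - T_ambient)) / k
T_normal - T_ambient = 17.5
T_body - T_ambient = 7.1
Ratio = 2.464789
ln(ratio) = 0.902106
t = 0.902106 / 0.098 = 9.21 hours

9.21


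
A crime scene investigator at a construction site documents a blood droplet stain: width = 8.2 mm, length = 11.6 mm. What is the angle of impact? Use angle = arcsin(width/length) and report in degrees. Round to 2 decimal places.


Blood spatter impact angle calculation:
width / length = 8.2 / 11.6 = 0.706897
angle = arcsin(0.706897)
angle = 44.98 degrees

44.98


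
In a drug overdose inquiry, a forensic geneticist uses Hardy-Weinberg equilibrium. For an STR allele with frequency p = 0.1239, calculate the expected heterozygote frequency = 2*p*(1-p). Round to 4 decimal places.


Hardy-Weinberg heterozygote frequency:
q = 1 - p = 1 - 0.1239 = 0.8761
2pq = 2 * 0.1239 * 0.8761 = 0.2171

0.2171


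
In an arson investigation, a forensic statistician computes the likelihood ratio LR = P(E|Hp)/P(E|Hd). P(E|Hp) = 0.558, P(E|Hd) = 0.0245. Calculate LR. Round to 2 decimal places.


Likelihood ratio calculation:
LR = P(E|Hp) / P(E|Hd)
LR = 0.558 / 0.0245
LR = 22.78

22.78


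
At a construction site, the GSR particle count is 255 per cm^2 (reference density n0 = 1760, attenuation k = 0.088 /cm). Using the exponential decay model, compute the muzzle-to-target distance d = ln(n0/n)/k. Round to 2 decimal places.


GSR distance calculation:
n0/n = 1760 / 255 = 6.901961
ln(n0/n) = 1.931806
d = 1.931806 / 0.088 = 21.95 cm

21.95


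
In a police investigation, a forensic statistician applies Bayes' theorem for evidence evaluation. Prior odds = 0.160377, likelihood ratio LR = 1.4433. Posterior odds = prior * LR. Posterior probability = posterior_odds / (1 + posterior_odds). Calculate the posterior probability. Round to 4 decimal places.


Bayesian evidence evaluation:
Posterior odds = prior_odds * LR = 0.160377 * 1.4433 = 0.2314721
Posterior probability = posterior_odds / (1 + posterior_odds)
= 0.2314721 / (1 + 0.2314721)
= 0.2314721 / 1.2314721
= 0.1880

0.1880


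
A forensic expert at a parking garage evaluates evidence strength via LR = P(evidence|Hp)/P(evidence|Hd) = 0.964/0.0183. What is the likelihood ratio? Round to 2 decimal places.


Likelihood ratio calculation:
LR = P(E|Hp) / P(E|Hd)
LR = 0.964 / 0.0183
LR = 52.68

52.68


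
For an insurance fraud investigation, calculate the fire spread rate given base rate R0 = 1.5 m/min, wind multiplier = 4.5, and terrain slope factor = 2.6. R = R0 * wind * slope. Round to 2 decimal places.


Fire spread rate calculation:
R = R0 * wind_factor * slope_factor
= 1.5 * 4.5 * 2.6
= 6.75 * 2.6
= 17.55 m/min

17.55


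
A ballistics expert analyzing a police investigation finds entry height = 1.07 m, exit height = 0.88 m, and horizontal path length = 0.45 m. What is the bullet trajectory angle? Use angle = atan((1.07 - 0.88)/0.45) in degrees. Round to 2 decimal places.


Bullet trajectory angle:
Height difference = 1.07 - 0.88 = 0.19 m
angle = atan(0.19 / 0.45)
angle = atan(0.422222)
angle = 22.89 degrees

22.89


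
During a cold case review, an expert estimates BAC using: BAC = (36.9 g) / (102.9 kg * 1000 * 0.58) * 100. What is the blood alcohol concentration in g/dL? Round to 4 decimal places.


Applying the Widmark formula:
BAC = (dose_g / (body_wt * 1000 * r)) * 100
Denominator = 102.9 * 1000 * 0.58 = 59682
BAC = (36.9 / 59682) * 100
BAC = 0.0618 g/dL

0.0618


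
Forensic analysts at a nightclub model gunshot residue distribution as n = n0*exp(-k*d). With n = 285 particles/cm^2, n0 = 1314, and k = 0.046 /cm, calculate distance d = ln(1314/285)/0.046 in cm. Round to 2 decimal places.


GSR distance calculation:
n0/n = 1314 / 285 = 4.610526
ln(n0/n) = 1.528342
d = 1.528342 / 0.046 = 33.22 cm

33.22


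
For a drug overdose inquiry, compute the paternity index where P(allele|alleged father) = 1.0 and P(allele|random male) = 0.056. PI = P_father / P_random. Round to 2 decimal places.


Paternity Index calculation:
PI = P(allele|father) / P(allele|random)
PI = 1.0 / 0.056
PI = 17.86

17.86


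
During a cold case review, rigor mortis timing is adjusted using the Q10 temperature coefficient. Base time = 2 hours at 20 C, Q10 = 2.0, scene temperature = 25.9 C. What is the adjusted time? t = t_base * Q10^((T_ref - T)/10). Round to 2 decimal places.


Rigor mortis time adjustment:
Exponent = (T_ref - T_actual) / 10 = (20 - 25.9) / 10 = -0.59
Q10 factor = 2.0^-0.59 = 0.66434
t_adjusted = 2 * 0.66434 = 1.33 hours

1.33


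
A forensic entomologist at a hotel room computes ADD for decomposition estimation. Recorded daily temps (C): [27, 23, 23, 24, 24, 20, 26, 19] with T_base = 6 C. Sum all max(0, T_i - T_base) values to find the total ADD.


Computing ADD day by day:
Day 1: max(0, 27 - 6) = 21
Day 2: max(0, 23 - 6) = 17
Day 3: max(0, 23 - 6) = 17
Day 4: max(0, 24 - 6) = 18
Day 5: max(0, 24 - 6) = 18
Day 6: max(0, 20 - 6) = 14
Day 7: max(0, 26 - 6) = 20
Day 8: max(0, 19 - 6) = 13
Total ADD = 138

138


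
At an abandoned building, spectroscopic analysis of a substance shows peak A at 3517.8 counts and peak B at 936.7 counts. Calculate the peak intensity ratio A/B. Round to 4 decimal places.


Spectral peak ratio:
Peak A = 3517.8 counts
Peak B = 936.7 counts
Ratio = 3517.8 / 936.7 = 3.7555

3.7555


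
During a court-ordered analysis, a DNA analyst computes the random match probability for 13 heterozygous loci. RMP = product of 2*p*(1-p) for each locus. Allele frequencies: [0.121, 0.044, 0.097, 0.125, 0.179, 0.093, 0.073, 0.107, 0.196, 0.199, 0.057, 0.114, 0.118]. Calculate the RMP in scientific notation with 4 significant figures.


Computing RMP for 13 loci:
Locus 1: 2 * 0.121 * 0.879 = 0.212718
Locus 2: 2 * 0.044 * 0.956 = 0.084128
Locus 3: 2 * 0.097 * 0.903 = 0.175182
Locus 4: 2 * 0.125 * 0.875 = 0.21875
Locus 5: 2 * 0.179 * 0.821 = 0.293918
Locus 6: 2 * 0.093 * 0.907 = 0.168702
Locus 7: 2 * 0.073 * 0.927 = 0.135342
Locus 8: 2 * 0.107 * 0.893 = 0.191102
Locus 9: 2 * 0.196 * 0.804 = 0.315168
Locus 10: 2 * 0.199 * 0.801 = 0.318798
Locus 11: 2 * 0.057 * 0.943 = 0.107502
Locus 12: 2 * 0.114 * 0.886 = 0.202008
Locus 13: 2 * 0.118 * 0.882 = 0.208152
RMP = 3.994e-10

3.994e-10


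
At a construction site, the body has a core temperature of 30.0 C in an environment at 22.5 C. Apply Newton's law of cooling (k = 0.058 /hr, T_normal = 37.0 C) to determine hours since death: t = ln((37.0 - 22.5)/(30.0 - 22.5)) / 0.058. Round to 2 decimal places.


Using Newton's law of cooling:
t = ln((T_normal - T_ambient) / (T_body - T_ambient)) / k
T_normal - T_ambient = 14.5
T_body - T_ambient = 7.5
Ratio = 1.933333
ln(ratio) = 0.659245
t = 0.659245 / 0.058 = 11.37 hours

11.37


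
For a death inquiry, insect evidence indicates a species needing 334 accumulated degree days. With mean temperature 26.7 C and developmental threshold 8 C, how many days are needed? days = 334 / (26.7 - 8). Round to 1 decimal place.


Insect development time:
Effective temperature = avg_temp - T_base = 26.7 - 8 = 18.7 C
Days = ADD / effective_temp = 334 / 18.7 = 17.9 days

17.9


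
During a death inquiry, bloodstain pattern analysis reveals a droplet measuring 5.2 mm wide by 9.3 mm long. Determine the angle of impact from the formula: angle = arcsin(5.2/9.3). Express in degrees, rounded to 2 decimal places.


Blood spatter impact angle calculation:
width / length = 5.2 / 9.3 = 0.55914
angle = arcsin(0.55914)
angle = 34.00 degrees

34.00


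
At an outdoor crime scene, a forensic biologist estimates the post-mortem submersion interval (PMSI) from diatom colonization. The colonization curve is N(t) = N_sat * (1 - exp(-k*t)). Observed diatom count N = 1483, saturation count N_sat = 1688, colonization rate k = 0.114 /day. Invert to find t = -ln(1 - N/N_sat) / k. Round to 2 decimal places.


PMSI from diatom colonization curve:
N / N_sat = 1483 / 1688 = 0.878555
1 - N/N_sat = 0.121445
ln(1 - N/N_sat) = -2.108294
t = -ln(1 - N/N_sat) / k = -(-2.108294) / 0.114 = 18.49 days

18.49


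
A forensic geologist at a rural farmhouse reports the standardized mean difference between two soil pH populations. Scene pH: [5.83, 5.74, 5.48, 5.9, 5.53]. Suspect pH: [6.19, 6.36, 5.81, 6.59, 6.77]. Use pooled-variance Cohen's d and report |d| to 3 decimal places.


Pooled-variance Cohen's d for soil pH comparison:
Scene mean = 28.48 / 5 = 5.696
Suspect mean = 31.72 / 5 = 6.344
Scene sample variance s_s^2 = 0.03393
Suspect sample variance s_c^2 = 0.13778
Pooled variance = ((n_s-1)*s_s^2 + (n_c-1)*s_c^2) / (n_s + n_c - 2) = 0.085855
Pooled SD = sqrt(0.085855) = 0.29301
Mean difference = -0.648
|d| = |-0.648| / 0.29301 = 2.212

2.212


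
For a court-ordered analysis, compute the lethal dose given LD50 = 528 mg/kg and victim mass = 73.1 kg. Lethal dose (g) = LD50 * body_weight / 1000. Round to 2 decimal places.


Lethal dose calculation:
Lethal dose = LD50 * body_weight / 1000
= 528 * 73.1 / 1000
= 38596.8 / 1000
= 38.60 g

38.60


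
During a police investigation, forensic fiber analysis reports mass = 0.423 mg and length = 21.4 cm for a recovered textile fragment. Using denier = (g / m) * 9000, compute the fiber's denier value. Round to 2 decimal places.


Denier calculation:
Mass in grams = 0.423 mg / 1000 = 0.000423 g
Length in meters = 21.4 cm / 100 = 0.214 m
Linear density = mass / length = 0.000423 / 0.214 = 0.00197664 g/m
Denier = (g/m) * 9000 = 0.00197664 * 9000 = 17.79

17.79


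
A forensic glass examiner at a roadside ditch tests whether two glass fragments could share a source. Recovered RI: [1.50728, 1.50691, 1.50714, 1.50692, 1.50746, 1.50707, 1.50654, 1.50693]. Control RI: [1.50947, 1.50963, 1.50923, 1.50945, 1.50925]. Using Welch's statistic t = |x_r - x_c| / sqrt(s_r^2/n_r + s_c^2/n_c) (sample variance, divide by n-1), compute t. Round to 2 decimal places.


Welch's t-criterion for glass RI comparison:
Recovered mean = sum / n_r = 12.05625 / 8 = 1.5070313
Control mean = sum / n_c = 7.54703 / 5 = 1.509406
Recovered sample variance s_r^2 = 7.68125e-08
Control sample variance s_c^2 = 2.788e-08
Welch SE (unpooled) = sqrt(s_r^2/n_r + s_c^2/n_c) = sqrt(9.60156e-09 + 5.576e-09) = sqrt(1.51776e-08) = 0.000123197
|mean_r - mean_c| = 0.00237475
t = 0.00237475 / 0.000123197 = 19.28

19.28


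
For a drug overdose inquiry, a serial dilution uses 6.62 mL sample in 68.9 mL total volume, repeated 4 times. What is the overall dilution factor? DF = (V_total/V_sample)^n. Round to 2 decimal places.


Dilution factor calculation:
Single dilution = V_total / V_sample = 68.9 / 6.62 ≈ 10.407855
Number of dilutions = 4
Total DF = (68.9 / 6.62)^4 (full precision, rounded at the end) = 11733.97

11733.97


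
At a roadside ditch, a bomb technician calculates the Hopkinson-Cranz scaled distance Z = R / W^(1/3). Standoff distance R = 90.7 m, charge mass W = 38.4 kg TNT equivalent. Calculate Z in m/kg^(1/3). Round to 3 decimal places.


Scaled distance calculation:
W^(1/3) = 38.4^(1/3) = 3.373731
Z = R / W^(1/3) = 90.7 / 3.373731
Z = 26.884 m/kg^(1/3)

26.884


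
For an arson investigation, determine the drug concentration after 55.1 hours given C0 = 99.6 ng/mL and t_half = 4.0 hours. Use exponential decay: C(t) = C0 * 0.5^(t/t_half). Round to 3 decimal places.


Drug concentration decay:
Number of half-lives = t / t_half = 55.1 / 4.0 = 13.775
Decay factor = 0.5^13.775 = 0.00007134
C(t) = 99.6 * 0.00007134 = 0.007 ng/mL

0.007


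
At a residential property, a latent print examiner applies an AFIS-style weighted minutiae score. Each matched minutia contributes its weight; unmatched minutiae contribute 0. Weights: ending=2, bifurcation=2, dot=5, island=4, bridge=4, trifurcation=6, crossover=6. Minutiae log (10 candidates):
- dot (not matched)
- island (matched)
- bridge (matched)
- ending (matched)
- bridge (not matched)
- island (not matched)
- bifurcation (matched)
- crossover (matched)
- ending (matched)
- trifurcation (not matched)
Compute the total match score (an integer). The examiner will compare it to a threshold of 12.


Weighted minutiae match score:
  dot: not matched, +0
  island: matched, +4 (running total 4)
  bridge: matched, +4 (running total 8)
  ending: matched, +2 (running total 10)
  bridge: not matched, +0
  island: not matched, +0
  bifurcation: matched, +2 (running total 12)
  crossover: matched, +6 (running total 18)
  ending: matched, +2 (running total 20)
  trifurcation: not matched, +0
Total score = 20
Threshold = 12; verdict = identification

20


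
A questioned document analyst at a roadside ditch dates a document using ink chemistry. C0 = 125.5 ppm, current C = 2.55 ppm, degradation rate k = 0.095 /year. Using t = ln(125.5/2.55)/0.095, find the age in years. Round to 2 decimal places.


Document age estimation:
C0/C = 125.5 / 2.55 = 49.215686
ln(C0/C) = 3.896212
t = 3.896212 / 0.095 = 41.01 years

41.01


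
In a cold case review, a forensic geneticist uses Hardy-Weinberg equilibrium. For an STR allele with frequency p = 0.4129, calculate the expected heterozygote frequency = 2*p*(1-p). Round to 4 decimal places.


Hardy-Weinberg heterozygote frequency:
q = 1 - p = 1 - 0.4129 = 0.5871
2pq = 2 * 0.4129 * 0.5871 = 0.4848

0.4848


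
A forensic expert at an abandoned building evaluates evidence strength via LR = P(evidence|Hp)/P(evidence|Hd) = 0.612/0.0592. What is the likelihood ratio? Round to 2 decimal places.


Likelihood ratio calculation:
LR = P(E|Hp) / P(E|Hd)
LR = 0.612 / 0.0592
LR = 10.34

10.34


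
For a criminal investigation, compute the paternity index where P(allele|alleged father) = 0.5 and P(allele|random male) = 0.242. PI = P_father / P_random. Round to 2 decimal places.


Paternity Index calculation:
PI = P(allele|father) / P(allele|random)
PI = 0.5 / 0.242
PI = 2.07

2.07


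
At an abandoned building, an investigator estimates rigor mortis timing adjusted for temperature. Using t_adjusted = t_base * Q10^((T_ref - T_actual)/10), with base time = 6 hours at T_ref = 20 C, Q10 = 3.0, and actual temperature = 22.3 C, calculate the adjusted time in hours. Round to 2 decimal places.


Rigor mortis time adjustment:
Exponent = (T_ref - T_actual) / 10 = (20 - 22.3) / 10 = -0.23
Q10 factor = 3.0^-0.23 = 0.77672
t_adjusted = 6 * 0.77672 = 4.66 hours

4.66
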